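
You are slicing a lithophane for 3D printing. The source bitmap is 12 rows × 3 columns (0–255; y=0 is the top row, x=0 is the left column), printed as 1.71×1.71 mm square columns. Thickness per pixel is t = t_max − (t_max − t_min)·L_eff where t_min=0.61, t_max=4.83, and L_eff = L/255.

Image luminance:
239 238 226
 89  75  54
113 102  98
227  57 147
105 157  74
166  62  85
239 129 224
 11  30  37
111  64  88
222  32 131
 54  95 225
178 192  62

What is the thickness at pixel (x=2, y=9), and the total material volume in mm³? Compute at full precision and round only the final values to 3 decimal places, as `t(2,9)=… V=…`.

t(2,9)=2.662 V=293.683

span = t_max - t_min = 4.83 - 0.61 = 4.220
L(2,9) = 131, L_eff = 131/255 = 0.513725
t(2,9) = 4.83 - 4.220·0.513725 = 2.662
Σt over all 12·3 pixels = 640276/6375 ≈ 100.4354510
V = pitch²·Σt = 1.71²·640276/6375 = 293.683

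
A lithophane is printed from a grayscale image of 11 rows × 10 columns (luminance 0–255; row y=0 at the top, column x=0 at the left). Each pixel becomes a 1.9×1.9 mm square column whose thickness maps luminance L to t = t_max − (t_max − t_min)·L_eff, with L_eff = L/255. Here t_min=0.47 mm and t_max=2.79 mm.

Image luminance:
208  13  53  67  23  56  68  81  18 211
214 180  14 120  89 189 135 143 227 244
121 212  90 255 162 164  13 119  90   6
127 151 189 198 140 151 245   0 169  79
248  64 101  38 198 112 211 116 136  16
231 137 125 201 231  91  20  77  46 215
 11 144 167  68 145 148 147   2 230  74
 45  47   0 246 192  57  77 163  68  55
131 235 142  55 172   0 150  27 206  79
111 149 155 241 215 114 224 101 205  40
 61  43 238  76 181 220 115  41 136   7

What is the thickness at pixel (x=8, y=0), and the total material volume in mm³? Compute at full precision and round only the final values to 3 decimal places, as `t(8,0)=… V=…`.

t(8,0)=2.626 V=661.100

span = t_max - t_min = 2.79 - 0.47 = 2.320
L(8,0) = 18, L_eff = 18/255 = 0.070588
t(8,0) = 2.79 - 2.320·0.070588 = 2.626
Σt over all 11·10 pixels = 2334911/12750 ≈ 183.1302745
V = pitch²·Σt = 1.9²·2334911/12750 = 661.100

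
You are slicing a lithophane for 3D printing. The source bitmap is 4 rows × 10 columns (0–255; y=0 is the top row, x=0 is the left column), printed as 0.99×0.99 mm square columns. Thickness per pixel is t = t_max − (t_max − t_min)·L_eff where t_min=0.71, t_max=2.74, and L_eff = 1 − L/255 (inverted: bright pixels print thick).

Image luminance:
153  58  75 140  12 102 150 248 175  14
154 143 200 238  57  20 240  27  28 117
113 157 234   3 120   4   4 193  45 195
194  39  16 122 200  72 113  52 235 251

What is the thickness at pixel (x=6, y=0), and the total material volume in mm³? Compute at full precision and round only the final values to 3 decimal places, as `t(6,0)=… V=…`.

t(6,0)=1.904 V=64.607

span = t_max - t_min = 2.74 - 0.71 = 2.030
L(6,0) = 150, L_eff = 1 - 150/255 = 0.411765 (inverted)
t(6,0) = 2.74 - 2.030·0.411765 = 1.904
Σt over all 4·10 pixels = 560313/8500 ≈ 65.9191765
V = pitch²·Σt = 0.99²·560313/8500 = 64.607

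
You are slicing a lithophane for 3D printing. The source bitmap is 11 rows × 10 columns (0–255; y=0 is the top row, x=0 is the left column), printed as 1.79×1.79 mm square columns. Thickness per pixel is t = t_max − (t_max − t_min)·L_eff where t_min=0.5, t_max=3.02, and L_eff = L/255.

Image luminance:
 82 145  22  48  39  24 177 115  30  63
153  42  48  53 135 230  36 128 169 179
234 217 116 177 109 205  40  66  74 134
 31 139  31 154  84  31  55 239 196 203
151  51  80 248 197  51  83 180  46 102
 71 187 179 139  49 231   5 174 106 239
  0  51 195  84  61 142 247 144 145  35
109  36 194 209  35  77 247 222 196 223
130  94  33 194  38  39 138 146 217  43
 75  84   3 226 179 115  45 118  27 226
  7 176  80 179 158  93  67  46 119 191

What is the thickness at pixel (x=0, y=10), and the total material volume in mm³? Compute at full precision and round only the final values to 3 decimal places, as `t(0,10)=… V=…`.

span = t_max - t_min = 3.02 - 0.5 = 2.520
L(0,10) = 7, L_eff = 7/255 = 0.027451
t(0,10) = 3.02 - 2.520·0.027451 = 2.951
Σt over all 11·10 pixels = 86753/425 ≈ 204.1247059
V = pitch²·Σt = 1.79²·86753/425 = 654.036

t(0,10)=2.951 V=654.036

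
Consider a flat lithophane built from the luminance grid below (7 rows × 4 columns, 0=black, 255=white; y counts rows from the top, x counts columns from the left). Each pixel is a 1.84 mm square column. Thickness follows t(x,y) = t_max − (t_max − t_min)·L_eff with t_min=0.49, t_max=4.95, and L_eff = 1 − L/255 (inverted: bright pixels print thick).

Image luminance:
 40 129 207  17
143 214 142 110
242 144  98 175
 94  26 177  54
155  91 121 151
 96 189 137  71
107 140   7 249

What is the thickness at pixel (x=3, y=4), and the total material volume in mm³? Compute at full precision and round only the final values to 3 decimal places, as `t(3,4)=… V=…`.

t(3,4)=3.131 V=255.242

span = t_max - t_min = 4.95 - 0.49 = 4.460
L(3,4) = 151, L_eff = 1 - 151/255 = 0.407843 (inverted)
t(3,4) = 4.95 - 4.460·0.407843 = 3.131
Σt over all 7·4 pixels = 480614/6375 ≈ 75.3904314
V = pitch²·Σt = 1.84²·480614/6375 = 255.242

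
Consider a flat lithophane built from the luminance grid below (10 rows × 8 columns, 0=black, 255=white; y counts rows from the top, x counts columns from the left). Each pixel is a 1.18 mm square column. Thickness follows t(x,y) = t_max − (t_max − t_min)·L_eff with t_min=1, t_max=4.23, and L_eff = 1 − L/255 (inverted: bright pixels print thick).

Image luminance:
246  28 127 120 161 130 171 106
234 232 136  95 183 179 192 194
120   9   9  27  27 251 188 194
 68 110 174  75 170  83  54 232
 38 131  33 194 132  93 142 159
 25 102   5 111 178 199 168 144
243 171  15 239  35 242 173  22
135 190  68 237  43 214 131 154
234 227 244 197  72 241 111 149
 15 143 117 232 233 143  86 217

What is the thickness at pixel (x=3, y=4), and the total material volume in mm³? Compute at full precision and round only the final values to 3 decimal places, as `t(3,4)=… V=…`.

t(3,4)=3.457 V=308.081

span = t_max - t_min = 4.23 - 1 = 3.230
L(3,4) = 194, L_eff = 1 - 194/255 = 0.239216 (inverted)
t(3,4) = 4.23 - 3.230·0.239216 = 3.457
Σt over all 10·8 pixels = 82972/375 ≈ 221.2586667
V = pitch²·Σt = 1.18²·82972/375 = 308.081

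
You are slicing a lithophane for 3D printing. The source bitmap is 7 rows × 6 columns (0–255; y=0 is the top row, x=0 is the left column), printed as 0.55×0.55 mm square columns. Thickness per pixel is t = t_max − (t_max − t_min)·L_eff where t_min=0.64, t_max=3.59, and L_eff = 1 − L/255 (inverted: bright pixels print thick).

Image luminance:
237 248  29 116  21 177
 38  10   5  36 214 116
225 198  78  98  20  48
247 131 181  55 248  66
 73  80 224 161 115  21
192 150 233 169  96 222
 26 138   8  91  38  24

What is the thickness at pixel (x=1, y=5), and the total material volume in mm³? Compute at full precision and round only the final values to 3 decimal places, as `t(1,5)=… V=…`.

span = t_max - t_min = 3.59 - 0.64 = 2.950
L(1,5) = 150, L_eff = 1 - 150/255 = 0.411765 (inverted)
t(1,5) = 3.59 - 2.950·0.411765 = 2.375
Σt over all 7·6 pixels = 85273/1020 ≈ 83.6009804
V = pitch²·Σt = 0.55²·85273/1020 = 25.289

t(1,5)=2.375 V=25.289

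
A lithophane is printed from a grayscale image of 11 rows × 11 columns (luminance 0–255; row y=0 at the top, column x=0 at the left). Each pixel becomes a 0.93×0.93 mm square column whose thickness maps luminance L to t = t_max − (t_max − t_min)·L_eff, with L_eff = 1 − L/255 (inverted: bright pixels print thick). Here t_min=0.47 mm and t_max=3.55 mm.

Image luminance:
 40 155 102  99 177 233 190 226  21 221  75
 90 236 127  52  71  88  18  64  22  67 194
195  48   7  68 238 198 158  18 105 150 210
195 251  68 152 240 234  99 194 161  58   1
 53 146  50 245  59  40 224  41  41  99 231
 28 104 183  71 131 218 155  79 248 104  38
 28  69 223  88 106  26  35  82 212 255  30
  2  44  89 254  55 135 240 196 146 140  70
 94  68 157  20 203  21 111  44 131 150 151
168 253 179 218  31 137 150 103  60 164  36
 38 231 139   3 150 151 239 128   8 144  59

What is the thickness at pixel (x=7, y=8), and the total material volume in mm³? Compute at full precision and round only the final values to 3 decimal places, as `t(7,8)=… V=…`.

t(7,8)=1.001 V=202.418

span = t_max - t_min = 3.55 - 0.47 = 3.080
L(7,8) = 44, L_eff = 1 - 44/255 = 0.827451 (inverted)
t(7,8) = 3.55 - 3.080·0.827451 = 1.001
Σt over all 11·11 pixels = 5967929/25500 ≈ 234.0364314
V = pitch²·Σt = 0.93²·5967929/25500 = 202.418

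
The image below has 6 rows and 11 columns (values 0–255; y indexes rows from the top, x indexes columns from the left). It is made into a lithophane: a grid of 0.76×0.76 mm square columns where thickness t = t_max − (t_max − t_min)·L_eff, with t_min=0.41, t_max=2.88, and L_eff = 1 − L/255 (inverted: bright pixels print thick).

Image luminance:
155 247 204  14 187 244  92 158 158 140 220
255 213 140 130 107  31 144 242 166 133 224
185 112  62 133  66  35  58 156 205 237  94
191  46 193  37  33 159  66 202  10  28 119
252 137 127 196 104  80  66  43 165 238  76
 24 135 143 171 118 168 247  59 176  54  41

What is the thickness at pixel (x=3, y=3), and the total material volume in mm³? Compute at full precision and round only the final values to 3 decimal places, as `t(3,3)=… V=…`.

t(3,3)=0.768 V=65.149

span = t_max - t_min = 2.88 - 0.41 = 2.470
L(3,3) = 37, L_eff = 1 - 37/255 = 0.854902 (inverted)
t(3,3) = 2.88 - 2.470·0.854902 = 0.768
Σt over all 6·11 pixels = 2876227/25500 ≈ 112.7932157
V = pitch²·Σt = 0.76²·2876227/25500 = 65.149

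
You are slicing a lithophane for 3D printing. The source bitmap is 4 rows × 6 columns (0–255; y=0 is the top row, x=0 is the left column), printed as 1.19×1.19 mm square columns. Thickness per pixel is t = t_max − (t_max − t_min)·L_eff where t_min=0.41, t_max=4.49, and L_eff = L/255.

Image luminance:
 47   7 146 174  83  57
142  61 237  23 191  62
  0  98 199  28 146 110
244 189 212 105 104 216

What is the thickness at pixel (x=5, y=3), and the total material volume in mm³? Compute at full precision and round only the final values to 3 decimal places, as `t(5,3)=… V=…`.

span = t_max - t_min = 4.49 - 0.41 = 4.080
L(5,3) = 216, L_eff = 216/255 = 0.847059
t(5,3) = 4.49 - 4.080·0.847059 = 1.034
Σt over all 4·6 pixels = 61.664
V = pitch²·Σt = 1.19²·61.664 = 87.322

t(5,3)=1.034 V=87.322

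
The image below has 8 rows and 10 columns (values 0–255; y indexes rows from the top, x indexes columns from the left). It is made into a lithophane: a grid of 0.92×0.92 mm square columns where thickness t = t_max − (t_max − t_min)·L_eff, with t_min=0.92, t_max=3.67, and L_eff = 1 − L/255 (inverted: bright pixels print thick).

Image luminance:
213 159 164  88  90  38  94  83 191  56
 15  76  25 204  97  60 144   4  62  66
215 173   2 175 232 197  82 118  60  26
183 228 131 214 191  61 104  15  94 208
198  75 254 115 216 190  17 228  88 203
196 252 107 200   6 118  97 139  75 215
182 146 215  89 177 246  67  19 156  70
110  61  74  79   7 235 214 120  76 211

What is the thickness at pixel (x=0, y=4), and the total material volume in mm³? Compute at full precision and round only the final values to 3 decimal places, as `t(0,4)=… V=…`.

span = t_max - t_min = 3.67 - 0.92 = 2.750
L(0,4) = 198, L_eff = 1 - 198/255 = 0.223529 (inverted)
t(0,4) = 3.67 - 2.750·0.223529 = 3.055
Σt over all 8·10 pixels = 187063/1020 ≈ 183.3950980
V = pitch²·Σt = 0.92²·187063/1020 = 155.226

t(0,4)=3.055 V=155.226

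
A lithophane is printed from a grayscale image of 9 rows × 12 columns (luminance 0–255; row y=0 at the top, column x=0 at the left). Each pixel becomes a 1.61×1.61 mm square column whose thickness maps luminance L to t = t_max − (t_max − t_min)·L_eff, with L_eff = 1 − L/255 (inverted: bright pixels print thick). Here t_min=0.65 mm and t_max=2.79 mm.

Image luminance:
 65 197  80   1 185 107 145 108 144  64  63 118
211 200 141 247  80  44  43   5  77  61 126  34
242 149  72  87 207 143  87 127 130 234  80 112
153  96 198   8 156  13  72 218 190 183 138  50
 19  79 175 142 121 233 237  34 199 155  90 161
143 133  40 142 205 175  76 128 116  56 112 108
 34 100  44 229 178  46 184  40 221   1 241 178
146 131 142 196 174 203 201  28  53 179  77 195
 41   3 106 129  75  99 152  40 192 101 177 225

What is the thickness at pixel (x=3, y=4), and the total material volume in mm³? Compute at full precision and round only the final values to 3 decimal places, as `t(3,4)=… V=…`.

span = t_max - t_min = 2.79 - 0.65 = 2.140
L(3,4) = 142, L_eff = 1 - 142/255 = 0.443137 (inverted)
t(3,4) = 2.79 - 2.140·0.443137 = 1.842
Σt over all 9·12 pixels = 2321467/12750 ≈ 182.0758431
V = pitch²·Σt = 1.61²·2321467/12750 = 471.959

t(3,4)=1.842 V=471.959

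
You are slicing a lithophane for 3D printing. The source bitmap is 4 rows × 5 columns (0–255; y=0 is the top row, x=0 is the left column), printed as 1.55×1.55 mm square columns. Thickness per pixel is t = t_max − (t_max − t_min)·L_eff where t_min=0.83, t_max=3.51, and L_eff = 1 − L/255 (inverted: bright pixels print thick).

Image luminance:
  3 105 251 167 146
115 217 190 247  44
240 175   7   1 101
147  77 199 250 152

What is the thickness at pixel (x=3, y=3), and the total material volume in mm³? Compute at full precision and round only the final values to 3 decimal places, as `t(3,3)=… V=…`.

span = t_max - t_min = 3.51 - 0.83 = 2.680
L(3,3) = 250, L_eff = 1 - 250/255 = 0.019608 (inverted)
t(3,3) = 3.51 - 2.680·0.019608 = 3.457
Σt over all 4·5 pixels = 295703/6375 ≈ 46.3847843
V = pitch²·Σt = 1.55²·295703/6375 = 111.439

t(3,3)=3.457 V=111.439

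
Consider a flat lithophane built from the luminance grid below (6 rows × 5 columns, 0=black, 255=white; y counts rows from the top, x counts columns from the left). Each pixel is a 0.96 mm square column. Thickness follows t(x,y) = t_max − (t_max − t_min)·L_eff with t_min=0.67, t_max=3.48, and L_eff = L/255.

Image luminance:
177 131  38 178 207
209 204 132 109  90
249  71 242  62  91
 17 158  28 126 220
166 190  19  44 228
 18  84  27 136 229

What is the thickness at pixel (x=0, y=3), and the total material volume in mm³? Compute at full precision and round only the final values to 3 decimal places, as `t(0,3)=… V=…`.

span = t_max - t_min = 3.48 - 0.67 = 2.810
L(0,3) = 17, L_eff = 17/255 = 0.066667
t(0,3) = 3.48 - 2.810·0.066667 = 3.293
Σt over all 6·5 pixels = 78596/1275 ≈ 61.6439216
V = pitch²·Σt = 0.96²·78596/1275 = 56.811

t(0,3)=3.293 V=56.811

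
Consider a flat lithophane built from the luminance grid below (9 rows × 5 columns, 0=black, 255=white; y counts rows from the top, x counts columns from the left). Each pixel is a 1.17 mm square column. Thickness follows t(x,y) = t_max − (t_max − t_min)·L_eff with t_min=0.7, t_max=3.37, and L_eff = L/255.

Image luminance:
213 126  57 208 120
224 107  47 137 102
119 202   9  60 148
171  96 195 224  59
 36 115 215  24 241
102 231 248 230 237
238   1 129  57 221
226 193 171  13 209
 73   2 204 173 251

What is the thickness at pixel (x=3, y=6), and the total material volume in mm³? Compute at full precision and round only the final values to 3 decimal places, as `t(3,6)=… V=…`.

span = t_max - t_min = 3.37 - 0.7 = 2.670
L(3,6) = 57, L_eff = 57/255 = 0.223529
t(3,6) = 3.37 - 2.670·0.223529 = 2.773
Σt over all 9·5 pixels = 713729/8500 ≈ 83.9681176
V = pitch²·Σt = 1.17²·713729/8500 = 114.944

t(3,6)=2.773 V=114.944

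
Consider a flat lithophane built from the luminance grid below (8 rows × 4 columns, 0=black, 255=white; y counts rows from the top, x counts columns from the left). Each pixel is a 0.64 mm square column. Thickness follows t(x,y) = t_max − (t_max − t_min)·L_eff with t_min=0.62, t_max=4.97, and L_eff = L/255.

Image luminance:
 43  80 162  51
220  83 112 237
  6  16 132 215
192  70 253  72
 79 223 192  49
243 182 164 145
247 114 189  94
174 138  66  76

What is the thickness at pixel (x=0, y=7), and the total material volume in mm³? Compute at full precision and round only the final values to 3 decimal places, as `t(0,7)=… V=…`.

span = t_max - t_min = 4.97 - 0.62 = 4.350
L(0,7) = 174, L_eff = 174/255 = 0.682353
t(0,7) = 4.97 - 4.350·0.682353 = 2.002
Σt over all 8·4 pixels = 145117/1700 ≈ 85.3629412
V = pitch²·Σt = 0.64²·145117/1700 = 34.965

t(0,7)=2.002 V=34.965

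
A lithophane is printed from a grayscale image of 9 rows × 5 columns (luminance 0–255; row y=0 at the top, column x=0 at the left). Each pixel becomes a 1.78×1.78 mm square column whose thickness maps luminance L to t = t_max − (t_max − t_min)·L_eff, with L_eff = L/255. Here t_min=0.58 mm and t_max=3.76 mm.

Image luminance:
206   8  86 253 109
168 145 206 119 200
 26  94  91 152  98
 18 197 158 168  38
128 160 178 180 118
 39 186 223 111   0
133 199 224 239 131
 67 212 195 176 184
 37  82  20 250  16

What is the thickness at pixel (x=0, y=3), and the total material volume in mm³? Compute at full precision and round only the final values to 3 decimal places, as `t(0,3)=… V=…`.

t(0,3)=3.536 V=297.916

span = t_max - t_min = 3.76 - 0.58 = 3.180
L(0,3) = 18, L_eff = 18/255 = 0.070588
t(0,3) = 3.76 - 3.180·0.070588 = 3.536
Σt over all 9·5 pixels = 199808/2125 ≈ 94.0272941
V = pitch²·Σt = 1.78²·199808/2125 = 297.916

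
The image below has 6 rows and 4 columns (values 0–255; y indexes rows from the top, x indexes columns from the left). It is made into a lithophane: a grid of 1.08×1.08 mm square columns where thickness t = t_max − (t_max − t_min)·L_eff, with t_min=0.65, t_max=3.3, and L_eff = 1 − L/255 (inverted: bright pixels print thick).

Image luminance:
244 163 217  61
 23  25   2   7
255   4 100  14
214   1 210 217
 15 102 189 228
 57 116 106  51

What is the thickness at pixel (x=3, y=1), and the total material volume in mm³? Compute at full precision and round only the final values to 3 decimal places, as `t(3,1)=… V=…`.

span = t_max - t_min = 3.3 - 0.65 = 2.650
L(3,1) = 7, L_eff = 1 - 7/255 = 0.972549 (inverted)
t(3,1) = 3.3 - 2.650·0.972549 = 0.723
Σt over all 6·4 pixels = 218473/5100 ≈ 42.8378431
V = pitch²·Σt = 1.08²·218473/5100 = 49.966

t(3,1)=0.723 V=49.966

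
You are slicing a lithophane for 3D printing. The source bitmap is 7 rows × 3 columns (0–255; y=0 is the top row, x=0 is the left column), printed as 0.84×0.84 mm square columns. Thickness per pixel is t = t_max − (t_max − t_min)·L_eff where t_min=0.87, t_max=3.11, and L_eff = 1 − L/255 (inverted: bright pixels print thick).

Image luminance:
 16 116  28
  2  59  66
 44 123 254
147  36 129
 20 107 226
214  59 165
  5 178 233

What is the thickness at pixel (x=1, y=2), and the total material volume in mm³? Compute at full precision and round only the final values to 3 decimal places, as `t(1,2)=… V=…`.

span = t_max - t_min = 3.11 - 0.87 = 2.240
L(1,2) = 123, L_eff = 1 - 123/255 = 0.517647 (inverted)
t(1,2) = 3.11 - 2.240·0.517647 = 1.950
Σt over all 7·3 pixels = 56749/1500 ≈ 37.8326667
V = pitch²·Σt = 0.84²·56749/1500 = 26.695

t(1,2)=1.950 V=26.695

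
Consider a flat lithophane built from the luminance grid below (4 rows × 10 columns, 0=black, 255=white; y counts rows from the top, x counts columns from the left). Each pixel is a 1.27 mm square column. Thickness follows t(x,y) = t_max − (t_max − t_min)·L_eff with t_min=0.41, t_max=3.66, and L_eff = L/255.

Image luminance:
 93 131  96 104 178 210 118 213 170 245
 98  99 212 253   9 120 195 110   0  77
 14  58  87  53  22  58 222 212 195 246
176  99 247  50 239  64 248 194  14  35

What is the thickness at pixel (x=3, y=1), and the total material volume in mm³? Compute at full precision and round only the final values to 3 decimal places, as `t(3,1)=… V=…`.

t(3,1)=0.435 V=127.919

span = t_max - t_min = 3.66 - 0.41 = 3.250
L(3,1) = 253, L_eff = 253/255 = 0.992157
t(3,1) = 3.66 - 3.250·0.992157 = 0.435
Σt over all 4·10 pixels = 20224/255 ≈ 79.3098039
V = pitch²·Σt = 1.27²·20224/255 = 127.919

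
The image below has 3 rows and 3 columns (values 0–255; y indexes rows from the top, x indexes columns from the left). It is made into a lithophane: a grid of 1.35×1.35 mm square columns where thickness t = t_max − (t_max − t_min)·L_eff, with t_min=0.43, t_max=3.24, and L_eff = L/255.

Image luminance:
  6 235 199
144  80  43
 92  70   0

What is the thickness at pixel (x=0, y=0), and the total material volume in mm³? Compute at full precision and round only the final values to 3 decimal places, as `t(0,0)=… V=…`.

t(0,0)=3.174 V=35.692

span = t_max - t_min = 3.24 - 0.43 = 2.810
L(0,0) = 6, L_eff = 6/255 = 0.023529
t(0,0) = 3.24 - 2.810·0.023529 = 3.174
Σt over all 3·3 pixels = 499391/25500 ≈ 19.5839608
V = pitch²·Σt = 1.35²·499391/25500 = 35.692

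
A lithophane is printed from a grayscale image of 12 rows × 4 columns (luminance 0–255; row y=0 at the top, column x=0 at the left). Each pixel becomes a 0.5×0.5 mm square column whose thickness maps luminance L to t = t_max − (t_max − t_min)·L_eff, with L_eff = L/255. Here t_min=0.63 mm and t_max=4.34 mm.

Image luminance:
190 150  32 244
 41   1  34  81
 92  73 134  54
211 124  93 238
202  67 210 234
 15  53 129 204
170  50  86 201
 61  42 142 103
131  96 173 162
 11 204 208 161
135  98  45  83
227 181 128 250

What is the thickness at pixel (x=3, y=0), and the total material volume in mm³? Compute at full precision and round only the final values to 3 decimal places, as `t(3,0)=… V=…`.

span = t_max - t_min = 4.34 - 0.63 = 3.710
L(3,0) = 244, L_eff = 244/255 = 0.956863
t(3,0) = 4.34 - 3.710·0.956863 = 0.790
Σt over all 12·4 pixels = 511021/4250 ≈ 120.2402353
V = pitch²·Σt = 0.5²·511021/4250 = 30.060

t(3,0)=0.790 V=30.060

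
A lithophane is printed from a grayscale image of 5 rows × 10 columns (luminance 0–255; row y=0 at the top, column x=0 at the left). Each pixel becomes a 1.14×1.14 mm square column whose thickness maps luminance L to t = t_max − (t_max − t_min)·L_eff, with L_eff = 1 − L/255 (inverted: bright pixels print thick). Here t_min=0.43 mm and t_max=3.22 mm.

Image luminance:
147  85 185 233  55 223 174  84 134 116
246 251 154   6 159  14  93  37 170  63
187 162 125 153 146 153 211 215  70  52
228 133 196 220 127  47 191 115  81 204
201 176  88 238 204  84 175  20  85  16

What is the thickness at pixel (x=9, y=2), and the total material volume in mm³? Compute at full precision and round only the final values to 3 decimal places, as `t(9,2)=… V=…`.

span = t_max - t_min = 3.22 - 0.43 = 2.790
L(9,2) = 52, L_eff = 1 - 52/255 = 0.796078 (inverted)
t(9,2) = 3.22 - 2.790·0.796078 = 0.999
Σt over all 5·10 pixels = 413713/4250 ≈ 97.3442353
V = pitch²·Σt = 1.14²·413713/4250 = 126.509

t(9,2)=0.999 V=126.509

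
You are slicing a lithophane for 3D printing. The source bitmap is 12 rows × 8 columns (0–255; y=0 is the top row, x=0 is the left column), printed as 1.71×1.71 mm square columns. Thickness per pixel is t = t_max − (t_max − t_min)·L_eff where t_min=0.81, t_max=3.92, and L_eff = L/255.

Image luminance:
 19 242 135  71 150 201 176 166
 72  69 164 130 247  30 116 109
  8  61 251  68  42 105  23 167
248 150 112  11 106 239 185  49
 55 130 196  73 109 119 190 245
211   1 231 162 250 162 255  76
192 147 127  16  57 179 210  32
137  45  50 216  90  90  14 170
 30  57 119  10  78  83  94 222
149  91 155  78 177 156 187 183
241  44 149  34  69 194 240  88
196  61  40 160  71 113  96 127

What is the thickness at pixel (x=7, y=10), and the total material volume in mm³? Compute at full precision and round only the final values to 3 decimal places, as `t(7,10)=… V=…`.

t(7,10)=2.847 V=674.194

span = t_max - t_min = 3.92 - 0.81 = 3.110
L(7,10) = 88, L_eff = 88/255 = 0.345098
t(7,10) = 3.92 - 3.110·0.345098 = 2.847
Σt over all 12·8 pixels = 345847/1500 ≈ 230.5646667
V = pitch²·Σt = 1.71²·345847/1500 = 674.194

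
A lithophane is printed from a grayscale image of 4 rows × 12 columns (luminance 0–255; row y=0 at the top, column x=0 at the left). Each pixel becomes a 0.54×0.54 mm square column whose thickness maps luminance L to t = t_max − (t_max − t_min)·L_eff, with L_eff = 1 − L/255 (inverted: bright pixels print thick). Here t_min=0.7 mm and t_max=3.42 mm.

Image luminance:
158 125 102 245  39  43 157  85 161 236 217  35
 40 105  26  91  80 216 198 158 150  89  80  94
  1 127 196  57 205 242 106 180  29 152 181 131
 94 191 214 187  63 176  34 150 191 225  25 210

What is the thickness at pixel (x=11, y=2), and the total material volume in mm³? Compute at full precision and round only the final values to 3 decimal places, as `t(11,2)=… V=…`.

span = t_max - t_min = 3.42 - 0.7 = 2.720
L(11,2) = 131, L_eff = 1 - 131/255 = 0.486275 (inverted)
t(11,2) = 3.42 - 2.720·0.486275 = 2.097
Σt over all 4·12 pixels = 100.768
V = pitch²·Σt = 0.54²·100.768 = 29.384

t(11,2)=2.097 V=29.384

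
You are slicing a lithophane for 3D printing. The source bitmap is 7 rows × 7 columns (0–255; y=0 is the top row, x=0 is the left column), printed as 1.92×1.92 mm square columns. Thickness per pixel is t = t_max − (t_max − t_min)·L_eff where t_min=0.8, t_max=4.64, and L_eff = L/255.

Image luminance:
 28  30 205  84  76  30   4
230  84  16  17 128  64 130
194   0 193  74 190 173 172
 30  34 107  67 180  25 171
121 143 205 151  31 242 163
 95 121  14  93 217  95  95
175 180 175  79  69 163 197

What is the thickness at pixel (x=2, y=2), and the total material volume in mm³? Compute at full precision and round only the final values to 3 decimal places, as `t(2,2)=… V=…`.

span = t_max - t_min = 4.64 - 0.8 = 3.840
L(2,2) = 193, L_eff = 193/255 = 0.756863
t(2,2) = 4.64 - 3.840·0.756863 = 1.734
Σt over all 7·7 pixels = 61044/425 ≈ 143.6329412
V = pitch²·Σt = 1.92²·61044/425 = 529.488

t(2,2)=1.734 V=529.488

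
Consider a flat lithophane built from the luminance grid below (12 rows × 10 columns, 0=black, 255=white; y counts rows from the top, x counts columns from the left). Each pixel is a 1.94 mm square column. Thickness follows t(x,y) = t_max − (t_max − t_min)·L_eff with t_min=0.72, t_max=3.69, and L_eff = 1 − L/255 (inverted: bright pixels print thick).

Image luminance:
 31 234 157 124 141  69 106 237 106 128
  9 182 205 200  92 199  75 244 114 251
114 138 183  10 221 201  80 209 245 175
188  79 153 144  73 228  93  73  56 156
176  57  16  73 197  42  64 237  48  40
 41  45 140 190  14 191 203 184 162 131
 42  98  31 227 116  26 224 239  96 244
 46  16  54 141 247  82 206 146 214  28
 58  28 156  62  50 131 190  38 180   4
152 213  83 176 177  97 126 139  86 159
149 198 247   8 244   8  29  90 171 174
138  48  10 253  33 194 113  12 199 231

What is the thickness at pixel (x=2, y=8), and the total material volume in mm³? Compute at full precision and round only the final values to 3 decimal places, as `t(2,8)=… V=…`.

t(2,8)=2.537 V=998.084

span = t_max - t_min = 3.69 - 0.72 = 2.970
L(2,8) = 156, L_eff = 1 - 156/255 = 0.388235 (inverted)
t(2,8) = 3.69 - 2.970·0.388235 = 2.537
Σt over all 12·10 pixels = 265.194
V = pitch²·Σt = 1.94²·265.194 = 998.084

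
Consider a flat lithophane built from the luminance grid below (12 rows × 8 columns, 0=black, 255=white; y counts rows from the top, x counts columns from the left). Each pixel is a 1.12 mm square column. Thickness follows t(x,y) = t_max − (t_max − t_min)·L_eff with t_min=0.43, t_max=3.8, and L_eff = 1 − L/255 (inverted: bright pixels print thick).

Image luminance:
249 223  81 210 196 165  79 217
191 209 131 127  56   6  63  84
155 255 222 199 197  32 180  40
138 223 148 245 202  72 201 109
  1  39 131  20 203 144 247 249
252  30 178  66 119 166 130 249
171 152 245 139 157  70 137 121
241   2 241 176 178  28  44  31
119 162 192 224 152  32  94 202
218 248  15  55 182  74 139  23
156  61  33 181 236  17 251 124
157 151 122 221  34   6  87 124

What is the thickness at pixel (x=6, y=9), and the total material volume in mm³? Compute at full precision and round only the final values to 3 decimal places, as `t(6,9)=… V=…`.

span = t_max - t_min = 3.8 - 0.43 = 3.370
L(6,9) = 139, L_eff = 1 - 139/255 = 0.454902 (inverted)
t(6,9) = 3.8 - 3.370·0.454902 = 2.267
Σt over all 12·8 pixels = 2776469/12750 ≈ 217.7622745
V = pitch²·Σt = 1.12²·2776469/12750 = 273.161

t(6,9)=2.267 V=273.161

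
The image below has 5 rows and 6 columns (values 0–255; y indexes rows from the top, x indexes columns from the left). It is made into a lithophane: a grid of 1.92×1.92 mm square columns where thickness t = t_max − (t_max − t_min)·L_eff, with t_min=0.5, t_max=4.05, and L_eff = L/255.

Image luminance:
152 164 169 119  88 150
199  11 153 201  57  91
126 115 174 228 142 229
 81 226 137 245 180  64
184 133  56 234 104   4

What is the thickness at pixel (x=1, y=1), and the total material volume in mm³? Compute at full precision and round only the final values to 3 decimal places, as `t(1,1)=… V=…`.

span = t_max - t_min = 4.05 - 0.5 = 3.550
L(1,1) = 11, L_eff = 11/255 = 0.043137
t(1,1) = 4.05 - 3.550·0.043137 = 3.897
Σt over all 5·6 pixels = 9421/150 ≈ 62.8066667
V = pitch²·Σt = 1.92²·9421/150 = 231.530

t(1,1)=3.897 V=231.530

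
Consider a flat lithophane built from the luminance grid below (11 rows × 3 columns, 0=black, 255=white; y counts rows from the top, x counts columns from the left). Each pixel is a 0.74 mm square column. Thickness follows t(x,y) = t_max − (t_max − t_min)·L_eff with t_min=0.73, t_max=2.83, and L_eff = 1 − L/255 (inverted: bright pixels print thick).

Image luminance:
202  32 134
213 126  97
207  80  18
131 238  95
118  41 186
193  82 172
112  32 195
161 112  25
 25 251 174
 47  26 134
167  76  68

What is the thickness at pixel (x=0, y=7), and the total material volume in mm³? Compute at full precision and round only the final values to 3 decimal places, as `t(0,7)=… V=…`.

span = t_max - t_min = 2.83 - 0.73 = 2.100
L(0,7) = 161, L_eff = 1 - 161/255 = 0.368627 (inverted)
t(0,7) = 2.83 - 2.100·0.368627 = 2.056
Σt over all 11·3 pixels = 96533/1700 ≈ 56.7841176
V = pitch²·Σt = 0.74²·96533/1700 = 31.095

t(0,7)=2.056 V=31.095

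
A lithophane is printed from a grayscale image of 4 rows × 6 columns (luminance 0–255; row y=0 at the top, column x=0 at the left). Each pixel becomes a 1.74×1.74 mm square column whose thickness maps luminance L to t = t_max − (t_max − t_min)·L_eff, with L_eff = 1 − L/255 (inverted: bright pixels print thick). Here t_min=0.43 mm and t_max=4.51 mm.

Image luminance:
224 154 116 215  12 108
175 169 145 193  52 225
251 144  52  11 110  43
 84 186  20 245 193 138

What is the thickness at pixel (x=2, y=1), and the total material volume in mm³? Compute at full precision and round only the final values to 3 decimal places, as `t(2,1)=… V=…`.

span = t_max - t_min = 4.51 - 0.43 = 4.080
L(2,1) = 145, L_eff = 1 - 145/255 = 0.431373 (inverted)
t(2,1) = 4.51 - 4.080·0.431373 = 2.750
Σt over all 4·6 pixels = 62.56
V = pitch²·Σt = 1.74²·62.56 = 189.407

t(2,1)=2.750 V=189.407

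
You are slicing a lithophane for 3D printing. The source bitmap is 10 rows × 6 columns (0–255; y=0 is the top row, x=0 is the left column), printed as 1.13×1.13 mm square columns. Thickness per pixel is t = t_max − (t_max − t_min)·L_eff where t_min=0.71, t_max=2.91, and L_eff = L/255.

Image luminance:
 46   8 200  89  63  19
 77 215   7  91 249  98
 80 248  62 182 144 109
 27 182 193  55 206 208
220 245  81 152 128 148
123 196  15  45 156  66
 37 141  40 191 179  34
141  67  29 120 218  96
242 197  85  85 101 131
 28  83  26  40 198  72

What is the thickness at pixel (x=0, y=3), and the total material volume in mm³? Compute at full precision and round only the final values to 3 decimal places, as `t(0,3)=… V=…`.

t(0,3)=2.677 V=145.678

span = t_max - t_min = 2.91 - 0.71 = 2.200
L(0,3) = 27, L_eff = 27/255 = 0.105882
t(0,3) = 2.91 - 2.200·0.105882 = 2.677
Σt over all 10·6 pixels = 48487/425 ≈ 114.0870588
V = pitch²·Σt = 1.13²·48487/425 = 145.678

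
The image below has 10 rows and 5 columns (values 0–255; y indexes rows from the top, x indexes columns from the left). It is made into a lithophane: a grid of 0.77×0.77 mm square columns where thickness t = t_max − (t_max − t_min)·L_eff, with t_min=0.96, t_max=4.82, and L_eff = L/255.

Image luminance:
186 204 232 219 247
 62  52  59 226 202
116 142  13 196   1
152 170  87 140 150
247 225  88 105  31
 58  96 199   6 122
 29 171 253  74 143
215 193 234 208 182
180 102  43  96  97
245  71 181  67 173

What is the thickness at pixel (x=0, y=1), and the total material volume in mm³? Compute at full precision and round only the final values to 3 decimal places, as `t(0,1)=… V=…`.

t(0,1)=3.881 V=80.154

span = t_max - t_min = 4.82 - 0.96 = 3.860
L(0,1) = 62, L_eff = 62/255 = 0.243137
t(0,1) = 4.82 - 3.860·0.243137 = 3.881
Σt over all 10·5 pixels = 57456/425 ≈ 135.1905882
V = pitch²·Σt = 0.77²·57456/425 = 80.154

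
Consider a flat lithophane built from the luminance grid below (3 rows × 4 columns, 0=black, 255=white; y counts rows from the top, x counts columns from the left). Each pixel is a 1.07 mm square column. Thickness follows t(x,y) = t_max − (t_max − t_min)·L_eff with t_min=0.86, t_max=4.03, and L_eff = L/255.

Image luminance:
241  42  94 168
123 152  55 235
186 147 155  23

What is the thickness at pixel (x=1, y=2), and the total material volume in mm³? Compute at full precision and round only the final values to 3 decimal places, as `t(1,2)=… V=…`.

span = t_max - t_min = 4.03 - 0.86 = 3.170
L(1,2) = 147, L_eff = 147/255 = 0.576471
t(1,2) = 4.03 - 3.170·0.576471 = 2.203
Σt over all 3·4 pixels = 719323/25500 ≈ 28.2087451
V = pitch²·Σt = 1.07²·719323/25500 = 32.296

t(1,2)=2.203 V=32.296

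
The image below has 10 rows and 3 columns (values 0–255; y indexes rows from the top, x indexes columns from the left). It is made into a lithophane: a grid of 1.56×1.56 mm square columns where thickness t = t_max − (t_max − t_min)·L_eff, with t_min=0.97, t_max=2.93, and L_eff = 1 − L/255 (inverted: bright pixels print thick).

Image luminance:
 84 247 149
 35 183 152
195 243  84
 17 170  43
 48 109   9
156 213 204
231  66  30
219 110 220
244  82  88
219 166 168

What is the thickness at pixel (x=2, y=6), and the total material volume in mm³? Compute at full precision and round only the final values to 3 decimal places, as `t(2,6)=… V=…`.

span = t_max - t_min = 2.93 - 0.97 = 1.960
L(2,6) = 30, L_eff = 1 - 30/255 = 0.882353 (inverted)
t(2,6) = 2.93 - 1.960·0.882353 = 1.201
Σt over all 10·3 pixels = 781057/12750 ≈ 61.2593725
V = pitch²·Σt = 1.56²·781057/12750 = 149.081

t(2,6)=1.201 V=149.081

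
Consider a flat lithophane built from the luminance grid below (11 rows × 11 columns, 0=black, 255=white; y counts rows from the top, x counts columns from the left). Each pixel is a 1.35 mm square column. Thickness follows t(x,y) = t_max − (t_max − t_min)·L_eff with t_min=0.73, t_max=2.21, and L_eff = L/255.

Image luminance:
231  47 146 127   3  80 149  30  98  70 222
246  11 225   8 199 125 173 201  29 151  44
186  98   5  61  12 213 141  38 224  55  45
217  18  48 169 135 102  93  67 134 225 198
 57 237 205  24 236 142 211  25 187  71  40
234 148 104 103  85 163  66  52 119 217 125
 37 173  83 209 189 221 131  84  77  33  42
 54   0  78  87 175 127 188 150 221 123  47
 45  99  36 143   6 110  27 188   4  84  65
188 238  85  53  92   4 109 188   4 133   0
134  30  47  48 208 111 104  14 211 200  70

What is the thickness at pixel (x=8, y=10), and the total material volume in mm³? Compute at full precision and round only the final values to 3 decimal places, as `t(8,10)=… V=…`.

t(8,10)=0.985 V=343.954

span = t_max - t_min = 2.21 - 0.73 = 1.480
L(8,10) = 211, L_eff = 211/255 = 0.827451
t(8,10) = 2.21 - 1.480·0.827451 = 0.985
Σt over all 11·11 pixels = 1604173/8500 ≈ 188.7262353
V = pitch²·Σt = 1.35²·1604173/8500 = 343.954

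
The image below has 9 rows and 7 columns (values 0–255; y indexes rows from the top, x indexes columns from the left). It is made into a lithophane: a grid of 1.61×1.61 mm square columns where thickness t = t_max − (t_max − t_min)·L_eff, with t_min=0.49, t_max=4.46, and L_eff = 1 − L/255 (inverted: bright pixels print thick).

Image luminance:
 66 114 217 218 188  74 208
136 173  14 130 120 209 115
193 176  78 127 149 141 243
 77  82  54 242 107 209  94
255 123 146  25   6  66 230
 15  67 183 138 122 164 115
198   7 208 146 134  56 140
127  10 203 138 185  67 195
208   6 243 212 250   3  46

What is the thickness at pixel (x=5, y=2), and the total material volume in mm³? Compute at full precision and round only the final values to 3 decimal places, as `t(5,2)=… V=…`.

span = t_max - t_min = 4.46 - 0.49 = 3.970
L(5,2) = 141, L_eff = 1 - 141/255 = 0.447059 (inverted)
t(5,2) = 4.46 - 3.970·0.447059 = 2.685
Σt over all 9·7 pixels = 343201/2125 ≈ 161.5063529
V = pitch²·Σt = 1.61²·343201/2125 = 418.641

t(5,2)=2.685 V=418.641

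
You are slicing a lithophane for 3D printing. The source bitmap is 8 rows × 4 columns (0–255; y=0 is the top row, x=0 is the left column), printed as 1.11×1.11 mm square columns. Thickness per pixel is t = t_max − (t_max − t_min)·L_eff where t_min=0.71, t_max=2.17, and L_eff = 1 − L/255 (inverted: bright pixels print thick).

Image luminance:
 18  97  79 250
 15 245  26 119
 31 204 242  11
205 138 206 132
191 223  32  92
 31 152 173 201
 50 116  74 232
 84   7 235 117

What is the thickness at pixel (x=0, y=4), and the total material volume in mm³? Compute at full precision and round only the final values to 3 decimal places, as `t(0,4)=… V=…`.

span = t_max - t_min = 2.17 - 0.71 = 1.460
L(0,4) = 191, L_eff = 1 - 191/255 = 0.250980 (inverted)
t(0,4) = 2.17 - 1.460·0.250980 = 1.804
Σt over all 8·4 pixels = 291862/6375 ≈ 45.7822745
V = pitch²·Σt = 1.11²·291862/6375 = 56.408

t(0,4)=1.804 V=56.408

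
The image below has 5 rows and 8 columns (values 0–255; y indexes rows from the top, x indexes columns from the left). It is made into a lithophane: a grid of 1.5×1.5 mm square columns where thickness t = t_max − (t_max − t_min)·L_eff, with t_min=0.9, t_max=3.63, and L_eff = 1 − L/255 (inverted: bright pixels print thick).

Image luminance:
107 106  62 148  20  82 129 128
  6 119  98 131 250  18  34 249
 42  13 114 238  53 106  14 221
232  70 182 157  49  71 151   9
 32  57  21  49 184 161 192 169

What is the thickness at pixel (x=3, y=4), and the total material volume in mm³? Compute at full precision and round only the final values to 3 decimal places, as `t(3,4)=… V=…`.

t(3,4)=1.425 V=183.953

span = t_max - t_min = 3.63 - 0.9 = 2.730
L(3,4) = 49, L_eff = 1 - 49/255 = 0.807843 (inverted)
t(3,4) = 3.63 - 2.730·0.807843 = 1.425
Σt over all 5·8 pixels = 347467/4250 ≈ 81.7569412
V = pitch²·Σt = 1.5²·347467/4250 = 183.953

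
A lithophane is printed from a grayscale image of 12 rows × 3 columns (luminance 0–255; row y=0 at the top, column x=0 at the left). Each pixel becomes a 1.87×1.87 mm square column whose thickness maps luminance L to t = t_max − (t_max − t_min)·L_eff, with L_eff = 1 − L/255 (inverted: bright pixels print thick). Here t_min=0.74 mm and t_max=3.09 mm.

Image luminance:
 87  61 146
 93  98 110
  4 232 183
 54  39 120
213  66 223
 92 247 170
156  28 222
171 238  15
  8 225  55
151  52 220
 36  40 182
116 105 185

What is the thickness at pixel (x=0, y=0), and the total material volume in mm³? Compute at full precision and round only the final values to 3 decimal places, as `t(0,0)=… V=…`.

span = t_max - t_min = 3.09 - 0.74 = 2.350
L(0,0) = 87, L_eff = 1 - 87/255 = 0.658824 (inverted)
t(0,0) = 3.09 - 2.350·0.658824 = 1.542
Σt over all 12·3 pixels = 22979/340 ≈ 67.5852941
V = pitch²·Σt = 1.87²·22979/340 = 236.339

t(0,0)=1.542 V=236.339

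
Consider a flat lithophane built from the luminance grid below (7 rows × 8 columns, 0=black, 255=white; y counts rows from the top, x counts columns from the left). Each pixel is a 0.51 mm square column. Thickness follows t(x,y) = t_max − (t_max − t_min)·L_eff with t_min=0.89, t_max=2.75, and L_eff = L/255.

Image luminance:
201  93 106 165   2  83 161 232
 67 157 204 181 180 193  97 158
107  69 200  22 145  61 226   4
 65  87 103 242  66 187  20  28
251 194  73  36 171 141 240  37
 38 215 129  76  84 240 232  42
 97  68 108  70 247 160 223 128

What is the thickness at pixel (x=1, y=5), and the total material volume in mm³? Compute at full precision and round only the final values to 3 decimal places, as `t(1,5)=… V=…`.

t(1,5)=1.182 V=26.373

span = t_max - t_min = 2.75 - 0.89 = 1.860
L(1,5) = 215, L_eff = 215/255 = 0.843137
t(1,5) = 2.75 - 1.860·0.843137 = 1.182
Σt over all 7·8 pixels = 215464/2125 ≈ 101.3948235
V = pitch²·Σt = 0.51²·215464/2125 = 26.373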